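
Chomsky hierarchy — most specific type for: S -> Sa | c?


Left-linear: every RHS is a terminal or one nonterminal followed by a terminal
Classification: Type 3 (Regular)


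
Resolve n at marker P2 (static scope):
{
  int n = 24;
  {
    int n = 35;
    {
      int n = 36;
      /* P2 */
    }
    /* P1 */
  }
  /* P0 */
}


n declared in the same block as P2
n = 36


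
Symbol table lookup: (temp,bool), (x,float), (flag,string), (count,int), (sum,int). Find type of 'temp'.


Lookup 'temp' → type bool


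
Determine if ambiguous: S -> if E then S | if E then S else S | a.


dangling else: 'if E then if E then a else a' parses two ways
Ambiguous


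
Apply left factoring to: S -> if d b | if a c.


Common prefix: 'if'
Factored: S -> if S', S' -> d b | a c


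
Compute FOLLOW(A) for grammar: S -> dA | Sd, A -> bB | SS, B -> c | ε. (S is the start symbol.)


$ ∈ FOLLOW(S). For each A -> αBβ: add FIRST(β)\{ε} to FOLLOW(B); if β nullable, add FOLLOW(A).
FOLLOW(A) = {$, d}


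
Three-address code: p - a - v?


Break into single-operator statements:
t1 = p - a
t2 = t1 - v


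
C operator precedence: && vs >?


'>' is relational (level 7); '&&' is logical AND (level 2)
Higher level binds tighter
'>' has higher precedence than '&&'


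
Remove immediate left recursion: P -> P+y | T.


Left-recursive alternatives: P+y; non-recursive: T
Introduce P': P -> TP', P' -> +yP' | ε


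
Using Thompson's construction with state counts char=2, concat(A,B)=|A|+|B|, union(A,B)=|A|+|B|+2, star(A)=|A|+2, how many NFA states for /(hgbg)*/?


Syntax tree has 4 char leaf(s), 0 union(s), 1 star(s)
chars contribute 4×2 = 8; each union adds +2; each star adds +2
Total: 8 + 0 + 2 = 10 states


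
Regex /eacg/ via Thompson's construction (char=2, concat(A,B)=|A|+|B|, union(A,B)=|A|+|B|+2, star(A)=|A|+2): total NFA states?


Syntax tree has 4 char leaf(s), 0 union(s), 0 star(s)
chars contribute 4×2 = 8; each union adds +2; each star adds +2
Total: 8 + 0 + 0 = 8 states


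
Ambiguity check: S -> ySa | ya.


balanced y^n…a^n: each string has a unique parse
Unambiguous


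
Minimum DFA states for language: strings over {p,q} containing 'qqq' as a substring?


KMP-style automaton: 3 progress states + 1 absorbing accept = 4
Minimal DFA: 4 states


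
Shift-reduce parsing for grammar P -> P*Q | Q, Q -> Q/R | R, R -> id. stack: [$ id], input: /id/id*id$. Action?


'id' on top is the handle for R -> id
Action: reduce (R -> id)


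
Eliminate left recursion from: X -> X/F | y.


Left-recursive alternatives: X/F; non-recursive: y
Introduce X': X -> yX', X' -> /FX' | ε


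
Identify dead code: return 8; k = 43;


statement follows a return and is unreachable
Dead: 'k = 43'


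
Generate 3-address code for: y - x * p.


Break into single-operator statements:
t1 = x * p
t2 = y - t1


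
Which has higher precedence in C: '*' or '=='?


'*' is multiplicative (level 10); '==' is equality (level 6)
Higher level binds tighter
'*' has higher precedence than '=='


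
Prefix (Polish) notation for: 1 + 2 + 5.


left-to-right (same/higher precedence on left): tree is (+ (+ 1 2) 5)
Prefix: + + 1 2 5


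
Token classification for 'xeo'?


Pattern: letter/underscore followed by alphanumerics, not a keyword
Type: IDENTIFIER


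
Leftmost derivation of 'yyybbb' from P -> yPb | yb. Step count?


Derivation: P => yPb => yyPbb => yyybbb
Steps: 3


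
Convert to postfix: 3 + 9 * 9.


* has higher precedence, evaluate 9*9 first
Postfix: 3 9 9 * +


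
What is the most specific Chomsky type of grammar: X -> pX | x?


Right-linear: every RHS is a terminal or a terminal followed by one nonterminal
Classification: Type 3 (Regular)


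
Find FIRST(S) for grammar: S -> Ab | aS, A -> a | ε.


Per alternative of S: FIRST(Ab) = {a, b}; FIRST(aS) = {a}
FIRST(S) = {a, b}


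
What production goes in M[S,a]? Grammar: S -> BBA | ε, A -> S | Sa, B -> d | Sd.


For [S, a]: ε is nullable and 'a' ∈ FOLLOW(S)
Entry: S -> ε


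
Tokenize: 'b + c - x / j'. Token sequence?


Scan left to right, longest-match per lexeme
Tokens: ID(b), OP(+), ID(c), OP(-), ID(x), OP(/), ID(j)


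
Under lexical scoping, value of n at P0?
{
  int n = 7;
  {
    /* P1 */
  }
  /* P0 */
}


n declared in the same block as P0
n = 7


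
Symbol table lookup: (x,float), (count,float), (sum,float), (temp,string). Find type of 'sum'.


Lookup 'sum' → type float


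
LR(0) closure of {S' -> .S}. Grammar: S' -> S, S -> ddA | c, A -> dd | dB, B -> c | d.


Start: S' -> .S
For each item with dot before a nonterminal B, add B -> .γ for every B-production
Closure: [S' -> .S, S -> .ddA, S -> .c]


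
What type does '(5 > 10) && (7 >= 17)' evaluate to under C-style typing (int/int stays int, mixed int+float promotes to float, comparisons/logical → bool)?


Operand types: bool && bool
Rule: logical operators take bool operands and yield bool
Result type: bool


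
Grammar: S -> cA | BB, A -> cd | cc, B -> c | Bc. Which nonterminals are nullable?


A nonterminal is nullable iff some alternative derives ε (directly, or every symbol in it is nullable)
Nullable: {}


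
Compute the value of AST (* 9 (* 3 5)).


Evaluate inner: (* 3 5) = 15
Evaluate root: (* 9 15) = 135
Result: 135


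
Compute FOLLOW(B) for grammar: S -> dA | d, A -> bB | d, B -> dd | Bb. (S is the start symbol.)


$ ∈ FOLLOW(S). For each A -> αBβ: add FIRST(β)\{ε} to FOLLOW(B); if β nullable, add FOLLOW(A).
FOLLOW(B) = {$, b}


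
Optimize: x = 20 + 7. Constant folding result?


20 + 7 = 27 at compile time
Optimized: x = 27


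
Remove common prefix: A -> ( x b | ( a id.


Common prefix: '('
Factored: A -> ( A', A' -> x b | a id


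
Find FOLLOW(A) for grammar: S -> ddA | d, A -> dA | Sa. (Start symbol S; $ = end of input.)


$ ∈ FOLLOW(S). For each A -> αBβ: add FIRST(β)\{ε} to FOLLOW(B); if β nullable, add FOLLOW(A).
FOLLOW(A) = {$, a}


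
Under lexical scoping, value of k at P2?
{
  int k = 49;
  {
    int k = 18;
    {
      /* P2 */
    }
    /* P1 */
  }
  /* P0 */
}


P2's block does not declare k; resolves to the enclosing declaration at depth 1
k = 18


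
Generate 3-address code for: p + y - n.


Break into single-operator statements:
t1 = p + y
t2 = t1 - n


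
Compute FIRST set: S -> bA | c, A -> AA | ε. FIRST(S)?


Per alternative of S: FIRST(bA) = {b}; FIRST(c) = {c}
FIRST(S) = {b, c}


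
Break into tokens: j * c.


Scan left to right, longest-match per lexeme
Tokens: ID(j), OP(*), ID(c)


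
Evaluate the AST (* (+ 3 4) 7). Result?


Evaluate inner: (+ 3 4) = 7
Evaluate root: (* 7 7) = 49
Result: 49


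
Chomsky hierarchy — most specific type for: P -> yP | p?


Right-linear: every RHS is a terminal or a terminal followed by one nonterminal
Classification: Type 3 (Regular)


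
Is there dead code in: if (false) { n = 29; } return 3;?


condition is constant false, so the whole block is unreachable
Dead: 'if (false) { n = 29; }'


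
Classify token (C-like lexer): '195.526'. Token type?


Pattern: digits with a decimal point
Type: FLOAT_LITERAL


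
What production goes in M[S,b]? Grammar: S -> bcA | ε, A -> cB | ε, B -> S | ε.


For [S, b]: 'b' ∈ FIRST(bcA)
Entry: S -> bcA


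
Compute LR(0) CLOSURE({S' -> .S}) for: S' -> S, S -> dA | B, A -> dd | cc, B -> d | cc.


Start: S' -> .S
For each item with dot before a nonterminal B, add B -> .γ for every B-production
Closure: [S' -> .S, S -> .dA, S -> .B, B -> .d, B -> .cc]


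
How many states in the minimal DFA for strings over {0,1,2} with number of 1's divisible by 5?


Track (count of 1) mod 5: states 0..4, accept at 0
Minimal DFA: 5 states


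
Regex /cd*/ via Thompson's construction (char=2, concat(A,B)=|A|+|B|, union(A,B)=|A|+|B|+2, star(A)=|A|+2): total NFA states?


Syntax tree has 2 char leaf(s), 0 union(s), 1 star(s)
chars contribute 2×2 = 4; each union adds +2; each star adds +2
Total: 4 + 0 + 2 = 6 states


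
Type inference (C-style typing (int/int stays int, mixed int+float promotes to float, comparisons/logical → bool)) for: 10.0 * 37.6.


Operand types: float * float
Rule: mixed int/float promotes to float; int/int stays int
Result type: float


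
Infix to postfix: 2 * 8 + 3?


Left to right (same or higher precedence on left)
Postfix: 2 8 * 3 +


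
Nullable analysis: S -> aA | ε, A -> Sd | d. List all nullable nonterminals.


A nonterminal is nullable iff some alternative derives ε (directly, or every symbol in it is nullable)
Nullable: {S}


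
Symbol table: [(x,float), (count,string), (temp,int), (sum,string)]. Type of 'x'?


Lookup 'x' → type float


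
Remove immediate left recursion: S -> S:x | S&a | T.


Left-recursive alternatives: S:x, S&a; non-recursive: T
Introduce S': S -> TS', S' -> :xS' | &aS' | ε


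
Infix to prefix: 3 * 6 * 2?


left-to-right (same/higher precedence on left): tree is (* (* 3 6) 2)
Prefix: * * 3 6 2


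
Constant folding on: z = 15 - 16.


15 - 16 = -1 at compile time
Optimized: z = -1


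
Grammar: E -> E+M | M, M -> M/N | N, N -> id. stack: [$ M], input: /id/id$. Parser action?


shift '/' to continue M -> M/N
Action: shift


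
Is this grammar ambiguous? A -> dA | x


right-linear, alternatives start with distinct terminals 'd' vs 'x': unique leftmost derivation
Unambiguous


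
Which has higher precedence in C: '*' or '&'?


'*' is multiplicative (level 10); '&' is bitwise AND (level 5)
Higher level binds tighter
'*' has higher precedence than '&'


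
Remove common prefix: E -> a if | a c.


Common prefix: 'a'
Factored: E -> a E', E' -> if | c


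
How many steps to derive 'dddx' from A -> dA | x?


Derivation: A => dA => ddA => dddA => dddx
Steps: 4


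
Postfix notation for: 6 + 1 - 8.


Left to right (same or higher precedence on left)
Postfix: 6 1 + 8 -


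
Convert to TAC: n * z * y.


Break into single-operator statements:
t1 = n * z
t2 = t1 * y


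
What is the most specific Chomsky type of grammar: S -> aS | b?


Right-linear: every RHS is a terminal or a terminal followed by one nonterminal
Classification: Type 3 (Regular)


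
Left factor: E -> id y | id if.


Common prefix: 'id'
Factored: E -> id E', E' -> y | if


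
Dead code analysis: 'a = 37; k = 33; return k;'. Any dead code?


a is assigned but never read
Dead: 'a = 37'


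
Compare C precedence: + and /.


'/' is multiplicative (level 10); '+' is additive (level 9)
Higher level binds tighter
'/' has higher precedence than '+'


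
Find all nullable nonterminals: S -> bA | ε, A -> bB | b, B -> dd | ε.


A nonterminal is nullable iff some alternative derives ε (directly, or every symbol in it is nullable)
Nullable: {B, S}


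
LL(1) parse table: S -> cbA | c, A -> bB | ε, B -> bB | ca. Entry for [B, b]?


For [B, b]: 'b' ∈ FIRST(bB)
Entry: B -> bB


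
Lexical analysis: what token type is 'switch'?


Pattern: reserved word
Type: KEYWORD


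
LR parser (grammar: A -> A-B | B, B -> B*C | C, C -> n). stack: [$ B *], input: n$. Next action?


no handle; shift 'n'
Action: shift


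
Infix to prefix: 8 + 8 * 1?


'*' binds tighter: tree is (+ 8 (* 8 1))
Prefix: + 8 * 8 1


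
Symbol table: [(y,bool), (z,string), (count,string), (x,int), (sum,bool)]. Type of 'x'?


Lookup 'x' → type int


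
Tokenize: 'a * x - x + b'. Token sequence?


Scan left to right, longest-match per lexeme
Tokens: ID(a), OP(*), ID(x), OP(-), ID(x), OP(+), ID(b)


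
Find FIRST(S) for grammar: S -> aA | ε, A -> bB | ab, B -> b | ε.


Per alternative of S: FIRST(aA) = {a}; FIRST(ε) = {ε}
FIRST(S) = {a, ε}


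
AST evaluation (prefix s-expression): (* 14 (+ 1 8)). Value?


Evaluate inner: (+ 1 8) = 9
Evaluate root: (* 14 9) = 126
Result: 126


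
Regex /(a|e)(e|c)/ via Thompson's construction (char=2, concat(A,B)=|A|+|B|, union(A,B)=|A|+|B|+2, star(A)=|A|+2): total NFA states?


Syntax tree has 4 char leaf(s), 2 union(s), 0 star(s)
chars contribute 4×2 = 8; each union adds +2; each star adds +2
Total: 8 + 4 + 0 = 12 states


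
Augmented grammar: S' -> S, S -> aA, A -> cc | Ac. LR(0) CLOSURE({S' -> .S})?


Start: S' -> .S
For each item with dot before a nonterminal B, add B -> .γ for every B-production
Closure: [S' -> .S, S -> .aA]


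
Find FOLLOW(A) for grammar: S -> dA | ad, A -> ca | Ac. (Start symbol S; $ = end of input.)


$ ∈ FOLLOW(S). For each A -> αBβ: add FIRST(β)\{ε} to FOLLOW(B); if β nullable, add FOLLOW(A).
FOLLOW(A) = {$, c}


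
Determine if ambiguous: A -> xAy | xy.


balanced x^n…y^n: each string has a unique parse
Unambiguous


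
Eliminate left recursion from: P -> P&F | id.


Left-recursive alternatives: P&F; non-recursive: id
Introduce P': P -> idP', P' -> &FP' | ε


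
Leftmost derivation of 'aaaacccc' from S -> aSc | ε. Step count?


Derivation: S => aSc => aaScc => aaaSccc => aaaaScccc => aaaacccc
Steps: 5


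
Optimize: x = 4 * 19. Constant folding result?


4 * 19 = 76 at compile time
Optimized: x = 76


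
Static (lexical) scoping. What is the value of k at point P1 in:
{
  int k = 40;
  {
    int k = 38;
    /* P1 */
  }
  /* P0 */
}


k declared in the same block as P1
k = 38


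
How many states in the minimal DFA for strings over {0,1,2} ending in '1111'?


Track the longest suffix of input matching a prefix of '1111': 5 classes (prefixes of length 0..4)
Minimal DFA: 5 states


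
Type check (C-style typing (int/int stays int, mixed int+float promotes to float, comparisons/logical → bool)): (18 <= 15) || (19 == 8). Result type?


Operand types: bool || bool
Rule: logical operators take bool operands and yield bool
Result type: bool


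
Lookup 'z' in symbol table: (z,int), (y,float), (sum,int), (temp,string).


Lookup 'z' → type int


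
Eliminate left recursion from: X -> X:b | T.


Left-recursive alternatives: X:b; non-recursive: T
Introduce X': X -> TX', X' -> :bX' | ε


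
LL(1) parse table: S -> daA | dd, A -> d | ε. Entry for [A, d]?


For [A, d]: 'd' ∈ FIRST(d)
Entry: A -> d


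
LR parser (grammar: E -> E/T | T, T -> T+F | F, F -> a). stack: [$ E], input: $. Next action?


start symbol E on stack, input exhausted
Action: accept


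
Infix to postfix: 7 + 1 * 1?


* has higher precedence, evaluate 1*1 first
Postfix: 7 1 1 * +


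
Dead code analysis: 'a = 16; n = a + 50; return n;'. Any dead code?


a is read by n's definition; n is returned
No dead code


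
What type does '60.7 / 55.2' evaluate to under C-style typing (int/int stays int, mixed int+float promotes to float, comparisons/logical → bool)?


Operand types: float / float
Rule: mixed int/float promotes to float; int/int stays int
Result type: float


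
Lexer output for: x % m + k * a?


Scan left to right, longest-match per lexeme
Tokens: ID(x), OP(%), ID(m), OP(+), ID(k), OP(*), ID(a)


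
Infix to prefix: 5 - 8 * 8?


'*' binds tighter: tree is (- 5 (* 8 8))
Prefix: - 5 * 8 8


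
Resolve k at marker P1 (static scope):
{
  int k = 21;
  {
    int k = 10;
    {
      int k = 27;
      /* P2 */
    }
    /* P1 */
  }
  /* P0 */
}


k declared in the same block as P1
k = 10


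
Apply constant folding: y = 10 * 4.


10 * 4 = 40 at compile time
Optimized: y = 40


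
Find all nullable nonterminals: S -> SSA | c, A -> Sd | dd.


A nonterminal is nullable iff some alternative derives ε (directly, or every symbol in it is nullable)
Nullable: {}


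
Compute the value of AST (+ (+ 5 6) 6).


Evaluate inner: (+ 5 6) = 11
Evaluate root: (+ 11 6) = 17
Result: 17


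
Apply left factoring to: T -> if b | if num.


Common prefix: 'if'
Factored: T -> if T', T' -> b | num


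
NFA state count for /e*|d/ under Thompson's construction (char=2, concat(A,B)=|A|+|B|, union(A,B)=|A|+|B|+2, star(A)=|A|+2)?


Syntax tree has 2 char leaf(s), 1 union(s), 1 star(s)
chars contribute 2×2 = 4; each union adds +2; each star adds +2
Total: 4 + 2 + 2 = 8 states


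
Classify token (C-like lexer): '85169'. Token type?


Pattern: digits only
Type: INTEGER_LITERAL


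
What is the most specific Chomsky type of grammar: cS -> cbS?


LHS has context (more than one symbol) and |LHS| ≤ |RHS|
Classification: Type 1 (Context-Sensitive)


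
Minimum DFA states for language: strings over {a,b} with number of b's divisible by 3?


Track (count of b) mod 3: states 0..2, accept at 0
Minimal DFA: 3 states


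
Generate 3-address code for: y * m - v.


Break into single-operator statements:
t1 = y * m
t2 = t1 - v


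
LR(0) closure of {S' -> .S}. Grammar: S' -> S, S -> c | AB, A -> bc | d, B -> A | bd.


Start: S' -> .S
For each item with dot before a nonterminal B, add B -> .γ for every B-production
Closure: [S' -> .S, S -> .c, S -> .AB, A -> .bc, A -> .d]


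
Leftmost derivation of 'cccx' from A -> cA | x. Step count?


Derivation: A => cA => ccA => cccA => cccx
Steps: 4


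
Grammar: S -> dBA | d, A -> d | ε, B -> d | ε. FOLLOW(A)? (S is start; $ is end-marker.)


$ ∈ FOLLOW(S). For each A -> αBβ: add FIRST(β)\{ε} to FOLLOW(B); if β nullable, add FOLLOW(A).
FOLLOW(A) = {$}


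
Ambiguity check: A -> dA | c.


right-linear, alternatives start with distinct terminals 'd' vs 'c': unique leftmost derivation
Unambiguous


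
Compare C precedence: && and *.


'*' is multiplicative (level 10); '&&' is logical AND (level 2)
Higher level binds tighter
'*' has higher precedence than '&&'


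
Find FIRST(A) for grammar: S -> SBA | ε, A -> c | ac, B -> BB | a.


Per alternative of A: FIRST(c) = {c}; FIRST(ac) = {a}
FIRST(A) = {a, c}


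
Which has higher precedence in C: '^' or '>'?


'>' is relational (level 7); '^' is bitwise XOR (level 4)
Higher level binds tighter
'>' has higher precedence than '^'


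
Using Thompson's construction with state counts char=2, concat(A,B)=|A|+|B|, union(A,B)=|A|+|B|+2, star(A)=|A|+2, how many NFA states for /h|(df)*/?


Syntax tree has 3 char leaf(s), 1 union(s), 1 star(s)
chars contribute 3×2 = 6; each union adds +2; each star adds +2
Total: 6 + 2 + 2 = 10 states


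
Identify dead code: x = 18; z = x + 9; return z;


x is read by z's definition; z is returned
No dead code


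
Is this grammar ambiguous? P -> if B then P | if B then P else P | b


dangling else: 'if B then if B then b else b' parses two ways
Ambiguous


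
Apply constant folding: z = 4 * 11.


4 * 11 = 44 at compile time
Optimized: z = 44


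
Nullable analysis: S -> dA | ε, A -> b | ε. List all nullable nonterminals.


A nonterminal is nullable iff some alternative derives ε (directly, or every symbol in it is nullable)
Nullable: {A, S}


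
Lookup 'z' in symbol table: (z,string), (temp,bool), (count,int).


Lookup 'z' → type string


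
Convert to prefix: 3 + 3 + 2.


left-to-right (same/higher precedence on left): tree is (+ (+ 3 3) 2)
Prefix: + + 3 3 2


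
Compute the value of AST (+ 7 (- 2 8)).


Evaluate inner: (- 2 8) = -6
Evaluate root: (+ 7 -6) = 1
Result: 1


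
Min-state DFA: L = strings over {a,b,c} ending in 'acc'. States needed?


Track the longest suffix of input matching a prefix of 'acc': 4 classes (prefixes of length 0..3)
Minimal DFA: 4 states


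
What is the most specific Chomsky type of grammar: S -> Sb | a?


Left-linear: every RHS is a terminal or one nonterminal followed by a terminal
Classification: Type 3 (Regular)


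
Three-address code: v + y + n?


Break into single-operator statements:
t1 = v + y
t2 = t1 + n


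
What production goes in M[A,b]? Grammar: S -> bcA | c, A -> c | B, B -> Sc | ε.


For [A, b]: 'b' ∈ FIRST(B)
Entry: A -> B


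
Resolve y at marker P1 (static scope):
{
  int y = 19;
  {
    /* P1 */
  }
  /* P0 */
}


P1's block does not declare y; resolves to the enclosing declaration at depth 0
y = 19


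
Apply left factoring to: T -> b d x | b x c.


Common prefix: 'b'
Factored: T -> b T', T' -> d x | x c


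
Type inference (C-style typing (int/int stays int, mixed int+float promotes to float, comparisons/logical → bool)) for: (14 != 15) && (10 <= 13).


Operand types: bool && bool
Rule: logical operators take bool operands and yield bool
Result type: bool


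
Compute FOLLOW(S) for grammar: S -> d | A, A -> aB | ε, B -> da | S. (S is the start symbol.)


$ ∈ FOLLOW(S). For each A -> αBβ: add FIRST(β)\{ε} to FOLLOW(B); if β nullable, add FOLLOW(A).
FOLLOW(S) = {$}


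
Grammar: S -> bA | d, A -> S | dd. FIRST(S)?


Per alternative of S: FIRST(bA) = {b}; FIRST(d) = {d}
FIRST(S) = {b, d}


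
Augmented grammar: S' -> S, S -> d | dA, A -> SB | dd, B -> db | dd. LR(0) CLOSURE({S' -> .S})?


Start: S' -> .S
For each item with dot before a nonterminal B, add B -> .γ for every B-production
Closure: [S' -> .S, S -> .d, S -> .dA]


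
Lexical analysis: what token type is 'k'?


Pattern: letter/underscore followed by alphanumerics, not a keyword
Type: IDENTIFIER


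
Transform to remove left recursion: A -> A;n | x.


Left-recursive alternatives: A;n; non-recursive: x
Introduce A': A -> xA', A' -> ;nA' | ε


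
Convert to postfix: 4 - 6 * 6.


* has higher precedence, evaluate 6*6 first
Postfix: 4 6 6 * -


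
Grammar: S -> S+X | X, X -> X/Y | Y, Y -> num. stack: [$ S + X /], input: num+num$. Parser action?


no handle; shift 'num'
Action: shift


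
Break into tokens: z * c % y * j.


Scan left to right, longest-match per lexeme
Tokens: ID(z), OP(*), ID(c), OP(%), ID(y), OP(*), ID(j)


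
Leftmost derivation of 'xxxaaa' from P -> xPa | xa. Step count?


Derivation: P => xPa => xxPaa => xxxaaa
Steps: 3


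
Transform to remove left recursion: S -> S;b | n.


Left-recursive alternatives: S;b; non-recursive: n
Introduce S': S -> nS', S' -> ;bS' | ε


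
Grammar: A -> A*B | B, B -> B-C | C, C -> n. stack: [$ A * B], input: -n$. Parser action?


'-' can extend B; shift to build B -> B-C
Action: shift


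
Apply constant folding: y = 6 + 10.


6 + 10 = 16 at compile time
Optimized: y = 16


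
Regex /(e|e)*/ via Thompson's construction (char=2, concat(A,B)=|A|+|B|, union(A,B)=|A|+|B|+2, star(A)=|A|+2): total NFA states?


Syntax tree has 2 char leaf(s), 1 union(s), 1 star(s)
chars contribute 2×2 = 4; each union adds +2; each star adds +2
Total: 4 + 2 + 2 = 8 states


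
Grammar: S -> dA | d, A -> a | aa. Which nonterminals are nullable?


A nonterminal is nullable iff some alternative derives ε (directly, or every symbol in it is nullable)
Nullable: {}


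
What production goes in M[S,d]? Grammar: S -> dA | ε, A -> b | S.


For [S, d]: 'd' ∈ FIRST(dA)
Entry: S -> dA


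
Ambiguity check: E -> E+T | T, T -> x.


precedence layered via separate nonterminal T: deterministic
Unambiguous


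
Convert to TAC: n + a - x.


Break into single-operator statements:
t1 = n + a
t2 = t1 - x


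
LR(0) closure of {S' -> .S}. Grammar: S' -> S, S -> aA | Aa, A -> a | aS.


Start: S' -> .S
For each item with dot before a nonterminal B, add B -> .γ for every B-production
Closure: [S' -> .S, S -> .aA, S -> .Aa, A -> .a, A -> .aS]


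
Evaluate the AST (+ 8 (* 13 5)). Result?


Evaluate inner: (* 13 5) = 65
Evaluate root: (+ 8 65) = 73
Result: 73


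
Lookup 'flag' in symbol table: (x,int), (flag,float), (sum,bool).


Lookup 'flag' → type float


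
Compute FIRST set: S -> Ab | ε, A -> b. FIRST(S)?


Per alternative of S: FIRST(Ab) = {b}; FIRST(ε) = {ε}
FIRST(S) = {b, ε}


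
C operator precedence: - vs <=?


'-' is additive (level 9); '<=' is relational (level 7)
Higher level binds tighter
'-' has higher precedence than '<='


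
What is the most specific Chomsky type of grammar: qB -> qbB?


LHS has context (more than one symbol) and |LHS| ≤ |RHS|
Classification: Type 1 (Context-Sensitive)


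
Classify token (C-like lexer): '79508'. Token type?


Pattern: digits only
Type: INTEGER_LITERAL


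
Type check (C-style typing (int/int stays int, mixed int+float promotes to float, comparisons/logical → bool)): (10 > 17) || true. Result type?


Operand types: bool || bool
Rule: logical operators take bool operands and yield bool
Result type: bool


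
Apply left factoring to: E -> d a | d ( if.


Common prefix: 'd'
Factored: E -> d E', E' -> a | ( if


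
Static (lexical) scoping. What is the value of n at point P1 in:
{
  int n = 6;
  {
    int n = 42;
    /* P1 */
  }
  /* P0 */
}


n declared in the same block as P1
n = 42


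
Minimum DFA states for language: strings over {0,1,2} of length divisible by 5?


Track length mod 5: states 0..4, accept at 0
Minimal DFA: 5 states


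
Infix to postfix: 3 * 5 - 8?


Left to right (same or higher precedence on left)
Postfix: 3 5 * 8 -


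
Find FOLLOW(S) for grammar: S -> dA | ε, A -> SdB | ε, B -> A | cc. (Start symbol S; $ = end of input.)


$ ∈ FOLLOW(S). For each A -> αBβ: add FIRST(β)\{ε} to FOLLOW(B); if β nullable, add FOLLOW(A).
FOLLOW(S) = {$, d}


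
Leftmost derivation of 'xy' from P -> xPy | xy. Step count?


Derivation: P => xy
Steps: 1


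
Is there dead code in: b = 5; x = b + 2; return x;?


b is read by x's definition; x is returned
No dead code


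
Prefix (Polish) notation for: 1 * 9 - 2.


left-to-right (same/higher precedence on left): tree is (- (* 1 9) 2)
Prefix: - * 1 9 2


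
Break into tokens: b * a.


Scan left to right, longest-match per lexeme
Tokens: ID(b), OP(*), ID(a)


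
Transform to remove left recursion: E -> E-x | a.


Left-recursive alternatives: E-x; non-recursive: a
Introduce E': E -> aE', E' -> -xE' | ε


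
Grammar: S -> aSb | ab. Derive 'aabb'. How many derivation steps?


Derivation: S => aSb => aabb
Steps: 2


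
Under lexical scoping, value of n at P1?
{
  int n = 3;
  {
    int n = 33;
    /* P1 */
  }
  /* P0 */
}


n declared in the same block as P1
n = 33


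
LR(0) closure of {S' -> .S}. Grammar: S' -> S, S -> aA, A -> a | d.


Start: S' -> .S
For each item with dot before a nonterminal B, add B -> .γ for every B-production
Closure: [S' -> .S, S -> .aA]


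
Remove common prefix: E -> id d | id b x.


Common prefix: 'id'
Factored: E -> id E', E' -> d | b x


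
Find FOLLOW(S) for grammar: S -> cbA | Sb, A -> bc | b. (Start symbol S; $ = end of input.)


$ ∈ FOLLOW(S). For each A -> αBβ: add FIRST(β)\{ε} to FOLLOW(B); if β nullable, add FOLLOW(A).
FOLLOW(S) = {$, b}


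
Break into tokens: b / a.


Scan left to right, longest-match per lexeme
Tokens: ID(b), OP(/), ID(a)


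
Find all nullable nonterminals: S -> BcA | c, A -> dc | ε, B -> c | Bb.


A nonterminal is nullable iff some alternative derives ε (directly, or every symbol in it is nullable)
Nullable: {A}


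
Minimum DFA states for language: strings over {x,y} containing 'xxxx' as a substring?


KMP-style automaton: 4 progress states + 1 absorbing accept = 5
Minimal DFA: 5 states


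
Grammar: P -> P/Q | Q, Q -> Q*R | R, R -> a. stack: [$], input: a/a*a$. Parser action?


no handle on stack; shift 'a'
Action: shift


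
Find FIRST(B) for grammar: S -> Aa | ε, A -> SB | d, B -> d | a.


Per alternative of B: FIRST(d) = {d}; FIRST(a) = {a}
FIRST(B) = {a, d}


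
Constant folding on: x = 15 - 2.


15 - 2 = 13 at compile time
Optimized: x = 13


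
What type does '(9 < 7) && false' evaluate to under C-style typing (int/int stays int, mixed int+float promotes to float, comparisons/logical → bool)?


Operand types: bool && bool
Rule: logical operators take bool operands and yield bool
Result type: bool


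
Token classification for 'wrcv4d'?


Pattern: letter/underscore followed by alphanumerics, not a keyword
Type: IDENTIFIER


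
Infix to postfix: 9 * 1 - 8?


Left to right (same or higher precedence on left)
Postfix: 9 1 * 8 -


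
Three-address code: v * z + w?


Break into single-operator statements:
t1 = v * z
t2 = t1 + w


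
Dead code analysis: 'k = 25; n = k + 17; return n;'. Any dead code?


k is read by n's definition; n is returned
No dead code


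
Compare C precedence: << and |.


'<<' is shift (level 8); '|' is bitwise OR (level 3)
Higher level binds tighter
'<<' has higher precedence than '|'


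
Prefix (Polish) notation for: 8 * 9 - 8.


left-to-right (same/higher precedence on left): tree is (- (* 8 9) 8)
Prefix: - * 8 9 8


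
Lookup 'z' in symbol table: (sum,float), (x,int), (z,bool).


Lookup 'z' → type bool


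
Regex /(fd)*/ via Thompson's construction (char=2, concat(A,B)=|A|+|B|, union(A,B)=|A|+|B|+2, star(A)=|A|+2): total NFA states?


Syntax tree has 2 char leaf(s), 0 union(s), 1 star(s)
chars contribute 2×2 = 4; each union adds +2; each star adds +2
Total: 4 + 0 + 2 = 6 states


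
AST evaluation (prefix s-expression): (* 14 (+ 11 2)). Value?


Evaluate inner: (+ 11 2) = 13
Evaluate root: (* 14 13) = 182
Result: 182


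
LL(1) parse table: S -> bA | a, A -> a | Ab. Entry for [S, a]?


For [S, a]: 'a' ∈ FIRST(a)
Entry: S -> a


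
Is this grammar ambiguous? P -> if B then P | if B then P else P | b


dangling else: 'if B then if B then b else b' parses two ways
Ambiguous


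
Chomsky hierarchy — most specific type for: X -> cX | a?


Right-linear: every RHS is a terminal or a terminal followed by one nonterminal
Classification: Type 3 (Regular)


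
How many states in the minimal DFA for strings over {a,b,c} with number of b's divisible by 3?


Track (count of b) mod 3: states 0..2, accept at 0
Minimal DFA: 3 states


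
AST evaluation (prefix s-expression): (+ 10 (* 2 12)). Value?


Evaluate inner: (* 2 12) = 24
Evaluate root: (+ 10 24) = 34
Result: 34


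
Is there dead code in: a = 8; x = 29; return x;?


a is assigned but never read
Dead: 'a = 8'


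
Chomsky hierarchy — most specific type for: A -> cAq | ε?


Single nonterminal LHS, but c^n q^n is not regular
Classification: Type 2 (Context-Free)


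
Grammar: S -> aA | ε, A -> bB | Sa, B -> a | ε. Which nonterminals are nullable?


A nonterminal is nullable iff some alternative derives ε (directly, or every symbol in it is nullable)
Nullable: {B, S}


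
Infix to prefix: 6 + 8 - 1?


left-to-right (same/higher precedence on left): tree is (- (+ 6 8) 1)
Prefix: - + 6 8 1


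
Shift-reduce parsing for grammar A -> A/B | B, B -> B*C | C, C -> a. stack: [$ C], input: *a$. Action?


'C' (not preceded by B*) is the handle for B -> C
Action: reduce (B -> C)


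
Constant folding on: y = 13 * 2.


13 * 2 = 26 at compile time
Optimized: y = 26


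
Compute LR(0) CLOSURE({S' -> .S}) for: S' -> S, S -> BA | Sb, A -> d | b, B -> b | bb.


Start: S' -> .S
For each item with dot before a nonterminal B, add B -> .γ for every B-production
Closure: [S' -> .S, S -> .BA, S -> .Sb, B -> .b, B -> .bb]


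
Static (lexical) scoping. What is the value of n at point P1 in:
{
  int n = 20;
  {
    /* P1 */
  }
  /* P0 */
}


P1's block does not declare n; resolves to the enclosing declaration at depth 0
n = 20


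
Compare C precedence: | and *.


'*' is multiplicative (level 10); '|' is bitwise OR (level 3)
Higher level binds tighter
'*' has higher precedence than '|'


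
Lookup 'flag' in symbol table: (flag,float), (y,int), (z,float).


Lookup 'flag' → type float


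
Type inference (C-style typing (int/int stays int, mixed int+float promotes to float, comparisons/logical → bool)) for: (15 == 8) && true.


Operand types: bool && bool
Rule: logical operators take bool operands and yield bool
Result type: bool


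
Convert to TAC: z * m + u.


Break into single-operator statements:
t1 = z * m
t2 = t1 + u


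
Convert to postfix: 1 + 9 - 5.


Left to right (same or higher precedence on left)
Postfix: 1 9 + 5 -


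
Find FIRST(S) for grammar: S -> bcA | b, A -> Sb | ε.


Per alternative of S: FIRST(bcA) = {b}; FIRST(b) = {b}
FIRST(S) = {b}


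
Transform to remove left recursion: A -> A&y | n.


Left-recursive alternatives: A&y; non-recursive: n
Introduce A': A -> nA', A' -> &yA' | ε


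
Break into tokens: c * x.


Scan left to right, longest-match per lexeme
Tokens: ID(c), OP(*), ID(x)


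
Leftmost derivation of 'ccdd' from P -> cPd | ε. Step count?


Derivation: P => cPd => ccPdd => ccdd
Steps: 3


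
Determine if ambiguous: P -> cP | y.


right-linear, alternatives start with distinct terminals 'c' vs 'y': unique leftmost derivation
Unambiguous


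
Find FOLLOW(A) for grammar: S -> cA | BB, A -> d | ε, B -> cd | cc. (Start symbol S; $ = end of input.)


$ ∈ FOLLOW(S). For each A -> αBβ: add FIRST(β)\{ε} to FOLLOW(B); if β nullable, add FOLLOW(A).
FOLLOW(A) = {$}


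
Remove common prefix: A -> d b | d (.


Common prefix: 'd'
Factored: A -> d A', A' -> b | (


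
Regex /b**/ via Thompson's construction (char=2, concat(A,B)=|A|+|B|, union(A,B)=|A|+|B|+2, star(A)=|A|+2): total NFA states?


Syntax tree has 1 char leaf(s), 0 union(s), 2 star(s)
chars contribute 1×2 = 2; each union adds +2; each star adds +2
Total: 2 + 0 + 4 = 6 states


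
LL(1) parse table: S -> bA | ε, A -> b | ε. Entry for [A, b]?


For [A, b]: 'b' ∈ FIRST(b)
Entry: A -> b


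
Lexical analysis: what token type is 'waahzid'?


Pattern: letter/underscore followed by alphanumerics, not a keyword
Type: IDENTIFIER


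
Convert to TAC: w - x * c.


Break into single-operator statements:
t1 = x * c
t2 = w - t1


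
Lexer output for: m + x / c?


Scan left to right, longest-match per lexeme
Tokens: ID(m), OP(+), ID(x), OP(/), ID(c)


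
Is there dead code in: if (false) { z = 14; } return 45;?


condition is constant false, so the whole block is unreachable
Dead: 'if (false) { z = 14; }'


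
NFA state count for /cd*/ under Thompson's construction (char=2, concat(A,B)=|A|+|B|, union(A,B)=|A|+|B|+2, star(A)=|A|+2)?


Syntax tree has 2 char leaf(s), 0 union(s), 1 star(s)
chars contribute 2×2 = 4; each union adds +2; each star adds +2
Total: 4 + 0 + 2 = 6 states


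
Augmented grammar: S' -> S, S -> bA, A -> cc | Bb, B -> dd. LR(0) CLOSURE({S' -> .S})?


Start: S' -> .S
For each item with dot before a nonterminal B, add B -> .γ for every B-production
Closure: [S' -> .S, S -> .bA]


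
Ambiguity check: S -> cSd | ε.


balanced c^n…d^n: each string has a unique parse
Unambiguous


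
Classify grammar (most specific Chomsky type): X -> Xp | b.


Left-linear: every RHS is a terminal or one nonterminal followed by a terminal
Classification: Type 3 (Regular)


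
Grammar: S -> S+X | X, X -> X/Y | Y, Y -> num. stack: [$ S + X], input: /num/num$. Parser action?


'/' can extend X; shift to build X -> X/Y
Action: shift


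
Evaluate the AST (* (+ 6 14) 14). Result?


Evaluate inner: (+ 6 14) = 20
Evaluate root: (* 20 14) = 280
Result: 280


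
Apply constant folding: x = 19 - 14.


19 - 14 = 5 at compile time
Optimized: x = 5


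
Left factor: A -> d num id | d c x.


Common prefix: 'd'
Factored: A -> d A', A' -> num id | c x


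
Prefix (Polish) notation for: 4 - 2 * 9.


'*' binds tighter: tree is (- 4 (* 2 9))
Prefix: - 4 * 2 9


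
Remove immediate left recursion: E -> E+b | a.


Left-recursive alternatives: E+b; non-recursive: a
Introduce E': E -> aE', E' -> +bE' | ε


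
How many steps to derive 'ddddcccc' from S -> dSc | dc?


Derivation: S => dSc => ddScc => dddSccc => ddddcccc
Steps: 4


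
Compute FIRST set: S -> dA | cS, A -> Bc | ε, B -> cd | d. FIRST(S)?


Per alternative of S: FIRST(dA) = {d}; FIRST(cS) = {c}
FIRST(S) = {c, d}


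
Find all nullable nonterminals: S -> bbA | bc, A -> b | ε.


A nonterminal is nullable iff some alternative derives ε (directly, or every symbol in it is nullable)
Nullable: {A}


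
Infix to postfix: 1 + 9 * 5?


* has higher precedence, evaluate 9*5 first
Postfix: 1 9 5 * +


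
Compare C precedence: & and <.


'<' is relational (level 7); '&' is bitwise AND (level 5)
Higher level binds tighter
'<' has higher precedence than '&'


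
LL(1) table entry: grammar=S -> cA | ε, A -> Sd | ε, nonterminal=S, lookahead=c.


For [S, c]: 'c' ∈ FIRST(cA)
Entry: S -> cA


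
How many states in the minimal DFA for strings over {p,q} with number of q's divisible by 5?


Track (count of q) mod 5: states 0..4, accept at 0
Minimal DFA: 5 states


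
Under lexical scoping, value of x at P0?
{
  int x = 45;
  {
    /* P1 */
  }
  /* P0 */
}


x declared in the same block as P0
x = 45


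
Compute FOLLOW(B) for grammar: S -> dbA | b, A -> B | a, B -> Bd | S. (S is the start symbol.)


$ ∈ FOLLOW(S). For each A -> αBβ: add FIRST(β)\{ε} to FOLLOW(B); if β nullable, add FOLLOW(A).
FOLLOW(B) = {$, d}


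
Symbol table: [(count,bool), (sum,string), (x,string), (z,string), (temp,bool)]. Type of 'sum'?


Lookup 'sum' → type string


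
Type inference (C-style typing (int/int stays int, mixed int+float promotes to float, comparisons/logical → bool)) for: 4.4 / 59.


Operand types: float / int
Rule: mixed int/float promotes to float; int/int stays int
Result type: float


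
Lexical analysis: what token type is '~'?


Pattern: operator symbol
Type: OPERATOR


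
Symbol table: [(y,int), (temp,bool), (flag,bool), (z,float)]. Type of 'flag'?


Lookup 'flag' → type bool


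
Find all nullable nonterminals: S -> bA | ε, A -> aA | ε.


A nonterminal is nullable iff some alternative derives ε (directly, or every symbol in it is nullable)
Nullable: {A, S}


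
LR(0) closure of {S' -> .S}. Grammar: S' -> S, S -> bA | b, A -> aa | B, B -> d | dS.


Start: S' -> .S
For each item with dot before a nonterminal B, add B -> .γ for every B-production
Closure: [S' -> .S, S -> .bA, S -> .b]


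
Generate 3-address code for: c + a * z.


Break into single-operator statements:
t1 = a * z
t2 = c + t1


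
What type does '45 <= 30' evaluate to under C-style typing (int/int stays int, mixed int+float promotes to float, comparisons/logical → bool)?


Operand types: int <= int
Rule: comparison yields bool
Result type: bool


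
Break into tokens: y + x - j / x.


Scan left to right, longest-match per lexeme
Tokens: ID(y), OP(+), ID(x), OP(-), ID(j), OP(/), ID(x)


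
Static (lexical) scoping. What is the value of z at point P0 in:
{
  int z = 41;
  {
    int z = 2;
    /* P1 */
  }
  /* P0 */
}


z declared in the same block as P0
z = 41


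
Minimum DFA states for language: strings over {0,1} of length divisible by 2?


Track length mod 2: states 0..1, accept at 0
Minimal DFA: 2 states


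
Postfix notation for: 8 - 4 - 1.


Left to right (same or higher precedence on left)
Postfix: 8 4 - 1 -


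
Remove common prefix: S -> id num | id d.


Common prefix: 'id'
Factored: S -> id S', S' -> num | d


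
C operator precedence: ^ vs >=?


'>=' is relational (level 7); '^' is bitwise XOR (level 4)
Higher level binds tighter
'>=' has higher precedence than '^'
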